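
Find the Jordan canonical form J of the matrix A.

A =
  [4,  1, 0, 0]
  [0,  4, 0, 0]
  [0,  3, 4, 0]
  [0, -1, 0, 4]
J_2(4) ⊕ J_1(4) ⊕ J_1(4)

The characteristic polynomial is
  det(x·I − A) = x^4 - 16*x^3 + 96*x^2 - 256*x + 256 = (x - 4)^4

Eigenvalues and multiplicities (the geometric multiplicity of λ is n − rank(A − λI), which equals the number of Jordan blocks for λ):
  λ = 4: algebraic multiplicity = 4, geometric multiplicity = 3

Determining the block sizes for each eigenvalue:
  λ = 4: 3 blocks summing to 4 forces exactly one block of size 2 and the rest size 1 → block sizes [2, 1, 1]

Assembling the blocks gives a Jordan form
J =
  [4, 1, 0, 0]
  [0, 4, 0, 0]
  [0, 0, 4, 0]
  [0, 0, 0, 4]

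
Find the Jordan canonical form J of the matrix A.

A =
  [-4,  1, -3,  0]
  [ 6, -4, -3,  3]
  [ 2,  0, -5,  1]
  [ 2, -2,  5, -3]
J_2(-4) ⊕ J_2(-4)

The characteristic polynomial is
  det(x·I − A) = x^4 + 16*x^3 + 96*x^2 + 256*x + 256 = (x + 4)^4

Eigenvalues and multiplicities (the geometric multiplicity of λ is n − rank(A − λI), which equals the number of Jordan blocks for λ):
  λ = -4: algebraic multiplicity = 4, geometric multiplicity = 2

Determining the block sizes for each eigenvalue:
  λ = -4: with am = 4 and gm = 2, the partition is not yet determined (e.g. several partitions of 4 into 2 parts exist). Let N = A − (-4)·I. Computing rank(N^1) = 2, rank(N^2) = 0; the number of blocks of size ≥ j is rank(N^{j−1}) − rank(N^j), giving [2, 2]. So we have 2 block(s) of size 2 → block sizes [2, 2]

Assembling the blocks gives a Jordan form
J =
  [-4,  1,  0,  0]
  [ 0, -4,  0,  0]
  [ 0,  0, -4,  1]
  [ 0,  0,  0, -4]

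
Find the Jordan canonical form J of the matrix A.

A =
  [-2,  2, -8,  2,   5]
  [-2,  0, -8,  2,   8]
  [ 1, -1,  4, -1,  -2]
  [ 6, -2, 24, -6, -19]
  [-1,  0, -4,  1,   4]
J_3(0) ⊕ J_2(0)

The characteristic polynomial is
  det(x·I − A) = x^5

Eigenvalues and multiplicities (the geometric multiplicity of λ is n − rank(A − λI), which equals the number of Jordan blocks for λ):
  λ = 0: algebraic multiplicity = 5, geometric multiplicity = 2

Determining the block sizes for each eigenvalue:
  λ = 0: with am = 5 and gm = 2, the partition is not yet determined (e.g. several partitions of 5 into 2 parts exist). Let N = A − (0)·I. Computing rank(N^1) = 3, rank(N^2) = 1, rank(N^3) = 0; the number of blocks of size ≥ j is rank(N^{j−1}) − rank(N^j), giving [2, 2, 1]. So we have 1 block(s) of size 3, 1 block(s) of size 2 → block sizes [3, 2]

Assembling the blocks gives a Jordan form
J =
  [0, 1, 0, 0, 0]
  [0, 0, 1, 0, 0]
  [0, 0, 0, 0, 0]
  [0, 0, 0, 0, 1]
  [0, 0, 0, 0, 0]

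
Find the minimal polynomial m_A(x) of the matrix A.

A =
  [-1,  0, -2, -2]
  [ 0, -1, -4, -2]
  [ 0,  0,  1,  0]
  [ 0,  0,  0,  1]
x^2 - 1

The characteristic polynomial is χ_A(x) = (x - 1)^2*(x + 1)^2, so the eigenvalues are known. The minimal polynomial is
  m_A(x) = Π_λ (x − λ)^{k_λ}
where k_λ is the size of the *largest* Jordan block for λ (equivalently, the smallest k with (A − λI)^k v = 0 for every generalised eigenvector v of λ).

  λ = -1: largest Jordan block has size 1, contributing (x + 1)
  λ = 1: largest Jordan block has size 1, contributing (x − 1)

So m_A(x) = (x - 1)*(x + 1) = x^2 - 1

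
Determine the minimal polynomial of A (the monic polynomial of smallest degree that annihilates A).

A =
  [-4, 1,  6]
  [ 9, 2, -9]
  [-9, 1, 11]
x^3 - 9*x^2 + 24*x - 20

The characteristic polynomial is χ_A(x) = (x - 5)*(x - 2)^2, so the eigenvalues are known. The minimal polynomial is
  m_A(x) = Π_λ (x − λ)^{k_λ}
where k_λ is the size of the *largest* Jordan block for λ (equivalently, the smallest k with (A − λI)^k v = 0 for every generalised eigenvector v of λ).

  λ = 2: largest Jordan block has size 2, contributing (x − 2)^2
  λ = 5: largest Jordan block has size 1, contributing (x − 5)

So m_A(x) = (x - 5)*(x - 2)^2 = x^3 - 9*x^2 + 24*x - 20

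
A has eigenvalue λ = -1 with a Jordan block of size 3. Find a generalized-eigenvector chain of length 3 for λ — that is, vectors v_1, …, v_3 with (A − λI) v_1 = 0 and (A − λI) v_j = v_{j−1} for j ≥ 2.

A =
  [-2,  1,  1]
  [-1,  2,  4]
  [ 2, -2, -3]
A Jordan chain for λ = -1 of length 3:
v_1 = (2, 6, -4)ᵀ
v_2 = (-1, -1, 2)ᵀ
v_3 = (1, 0, 0)ᵀ

Let N = A − (-1)·I. We want v_3 with N^3 v_3 = 0 but N^2 v_3 ≠ 0; then v_{j-1} := N · v_j for j = 3, …, 2.

Pick v_3 = (1, 0, 0)ᵀ.
Then v_2 = N · v_3 = (-1, -1, 2)ᵀ.
Then v_1 = N · v_2 = (2, 6, -4)ᵀ.

Sanity check: (A − (-1)·I) v_1 = (0, 0, 0)ᵀ = 0. ✓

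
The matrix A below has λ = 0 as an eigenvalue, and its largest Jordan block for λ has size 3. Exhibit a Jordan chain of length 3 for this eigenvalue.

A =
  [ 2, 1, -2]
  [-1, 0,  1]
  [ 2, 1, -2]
A Jordan chain for λ = 0 of length 3:
v_1 = (-1, 0, -1)ᵀ
v_2 = (2, -1, 2)ᵀ
v_3 = (1, 0, 0)ᵀ

Let N = A − (0)·I. We want v_3 with N^3 v_3 = 0 but N^2 v_3 ≠ 0; then v_{j-1} := N · v_j for j = 3, …, 2.

Pick v_3 = (1, 0, 0)ᵀ.
Then v_2 = N · v_3 = (2, -1, 2)ᵀ.
Then v_1 = N · v_2 = (-1, 0, -1)ᵀ.

Sanity check: (A − (0)·I) v_1 = (0, 0, 0)ᵀ = 0. ✓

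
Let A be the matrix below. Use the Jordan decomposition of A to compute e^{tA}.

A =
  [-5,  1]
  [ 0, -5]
e^{tA} =
  [exp(-5*t), t*exp(-5*t)]
  [0, exp(-5*t)]

Strategy: write A = P · J · P⁻¹ where J is a Jordan canonical form, so e^{tA} = P · e^{tJ} · P⁻¹, and e^{tJ} can be computed block-by-block.

A has Jordan form
J =
  [-5,  1]
  [ 0, -5]
(up to reordering of blocks).

Per-block formulas:
  For a 2×2 Jordan block J_2(-5): exp(t · J_2(-5)) = e^(-5t)·(I + t·N), where N is the 2×2 nilpotent shift.

After assembling e^{tJ} and conjugating by P, we get:

e^{tA} =
  [exp(-5*t), t*exp(-5*t)]
  [0, exp(-5*t)]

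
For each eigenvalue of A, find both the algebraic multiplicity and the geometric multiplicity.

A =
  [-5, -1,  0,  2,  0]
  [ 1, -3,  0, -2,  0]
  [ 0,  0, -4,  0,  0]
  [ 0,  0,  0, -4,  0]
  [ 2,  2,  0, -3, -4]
λ = -4: alg = 5, geom = 3

Step 1 — factor the characteristic polynomial to read off the algebraic multiplicities:
  χ_A(x) = (x + 4)^5

Step 2 — compute geometric multiplicities via the rank-nullity identity g(λ) = n − rank(A − λI):
  rank(A − (-4)·I) = 2, so dim ker(A − (-4)·I) = n − 2 = 3

Summary:
  λ = -4: algebraic multiplicity = 5, geometric multiplicity = 3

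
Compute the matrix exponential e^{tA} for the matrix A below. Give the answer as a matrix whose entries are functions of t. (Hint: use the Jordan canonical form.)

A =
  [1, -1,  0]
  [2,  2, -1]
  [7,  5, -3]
e^{tA} =
  [-t^2/2 + t + 1, -3*t^2/2 - t, t^2/2]
  [-t^2/2 + 2*t, -3*t^2/2 + 2*t + 1, t^2/2 - t]
  [-2*t^2 + 7*t, -6*t^2 + 5*t, 2*t^2 - 3*t + 1]

Strategy: write A = P · J · P⁻¹ where J is a Jordan canonical form, so e^{tA} = P · e^{tJ} · P⁻¹, and e^{tJ} can be computed block-by-block.

A has Jordan form
J =
  [0, 1, 0]
  [0, 0, 1]
  [0, 0, 0]
(up to reordering of blocks).

Per-block formulas:
  For a 3×3 Jordan block J_3(0): exp(t · J_3(0)) = e^(0t)·(I + t·N + (t^2/2)·N^2), where N is the 3×3 nilpotent shift.

After assembling e^{tJ} and conjugating by P, we get:

e^{tA} =
  [-t^2/2 + t + 1, -3*t^2/2 - t, t^2/2]
  [-t^2/2 + 2*t, -3*t^2/2 + 2*t + 1, t^2/2 - t]
  [-2*t^2 + 7*t, -6*t^2 + 5*t, 2*t^2 - 3*t + 1]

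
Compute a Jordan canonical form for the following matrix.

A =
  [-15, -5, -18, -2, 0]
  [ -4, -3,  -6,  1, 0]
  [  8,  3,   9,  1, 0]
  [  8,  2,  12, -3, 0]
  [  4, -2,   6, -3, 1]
J_3(-3) ⊕ J_1(-3) ⊕ J_1(1)

The characteristic polynomial is
  det(x·I − A) = x^5 + 11*x^4 + 42*x^3 + 54*x^2 - 27*x - 81 = (x - 1)*(x + 3)^4

Eigenvalues and multiplicities (the geometric multiplicity of λ is n − rank(A − λI), which equals the number of Jordan blocks for λ):
  λ = -3: algebraic multiplicity = 4, geometric multiplicity = 2
  λ = 1: algebraic multiplicity = 1, geometric multiplicity = 1

Determining the block sizes for each eigenvalue:
  λ = -3: with am = 4 and gm = 2, the partition is not yet determined (e.g. several partitions of 4 into 2 parts exist). Let N = A − (-3)·I. Computing rank(N^1) = 3, rank(N^2) = 2, rank(N^3) = 1; the number of blocks of size ≥ j is rank(N^{j−1}) − rank(N^j), giving [2, 1, 1]. So we have 1 block(s) of size 3, 1 block(s) of size 1 → block sizes [3, 1]
  λ = 1: one block (gm = 1), so the single block has size am = 1 → block sizes [1]

Assembling the blocks gives a Jordan form
J =
  [-3,  1,  0,  0, 0]
  [ 0, -3,  1,  0, 0]
  [ 0,  0, -3,  0, 0]
  [ 0,  0,  0, -3, 0]
  [ 0,  0,  0,  0, 1]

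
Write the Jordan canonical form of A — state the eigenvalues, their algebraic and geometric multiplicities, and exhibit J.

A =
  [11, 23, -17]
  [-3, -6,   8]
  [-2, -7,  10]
J_3(5)

The characteristic polynomial is
  det(x·I − A) = x^3 - 15*x^2 + 75*x - 125 = (x - 5)^3

Eigenvalues and multiplicities (the geometric multiplicity of λ is n − rank(A − λI), which equals the number of Jordan blocks for λ):
  λ = 5: algebraic multiplicity = 3, geometric multiplicity = 1

Determining the block sizes for each eigenvalue:
  λ = 5: one block (gm = 1), so the single block has size am = 3 → block sizes [3]

Assembling the blocks gives a Jordan form
J =
  [5, 1, 0]
  [0, 5, 1]
  [0, 0, 5]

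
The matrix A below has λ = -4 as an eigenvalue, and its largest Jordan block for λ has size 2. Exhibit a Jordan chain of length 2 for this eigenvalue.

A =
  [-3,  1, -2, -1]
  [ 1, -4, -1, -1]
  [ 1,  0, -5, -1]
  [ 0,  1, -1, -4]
A Jordan chain for λ = -4 of length 2:
v_1 = (1, 1, 1, 0)ᵀ
v_2 = (1, 0, 0, 0)ᵀ

Let N = A − (-4)·I. We want v_2 with N^2 v_2 = 0 but N^1 v_2 ≠ 0; then v_{j-1} := N · v_j for j = 2, …, 2.

Pick v_2 = (1, 0, 0, 0)ᵀ.
Then v_1 = N · v_2 = (1, 1, 1, 0)ᵀ.

Sanity check: (A − (-4)·I) v_1 = (0, 0, 0, 0)ᵀ = 0. ✓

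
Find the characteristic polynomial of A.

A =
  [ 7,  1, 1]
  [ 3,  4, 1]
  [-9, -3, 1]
x^3 - 12*x^2 + 48*x - 64

Expanding det(x·I − A) (e.g. by cofactor expansion or by noting that A is similar to its Jordan form J, which has the same characteristic polynomial as A) gives
  χ_A(x) = x^3 - 12*x^2 + 48*x - 64
which factors as (x - 4)^3. The eigenvalues (with algebraic multiplicities) are λ = 4 with multiplicity 3.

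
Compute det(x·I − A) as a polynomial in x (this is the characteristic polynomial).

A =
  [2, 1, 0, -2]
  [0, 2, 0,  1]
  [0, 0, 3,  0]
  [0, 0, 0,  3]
x^4 - 10*x^3 + 37*x^2 - 60*x + 36

Expanding det(x·I − A) (e.g. by cofactor expansion or by noting that A is similar to its Jordan form J, which has the same characteristic polynomial as A) gives
  χ_A(x) = x^4 - 10*x^3 + 37*x^2 - 60*x + 36
which factors as (x - 3)^2*(x - 2)^2. The eigenvalues (with algebraic multiplicities) are λ = 2 with multiplicity 2, λ = 3 with multiplicity 2.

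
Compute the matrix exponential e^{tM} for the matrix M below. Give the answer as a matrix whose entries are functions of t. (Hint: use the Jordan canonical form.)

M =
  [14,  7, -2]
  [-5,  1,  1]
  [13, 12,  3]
e^{tM} =
  [3*t^2*exp(6*t)/2 + 8*t*exp(6*t) + exp(6*t), -3*t^2*exp(6*t)/2 + 7*t*exp(6*t), -3*t^2*exp(6*t)/2 - 2*t*exp(6*t)]
  [-t^2*exp(6*t) - 5*t*exp(6*t), t^2*exp(6*t) - 5*t*exp(6*t) + exp(6*t), t^2*exp(6*t) + t*exp(6*t)]
  [5*t^2*exp(6*t)/2 + 13*t*exp(6*t), -5*t^2*exp(6*t)/2 + 12*t*exp(6*t), -5*t^2*exp(6*t)/2 - 3*t*exp(6*t) + exp(6*t)]

Strategy: write M = P · J · P⁻¹ where J is a Jordan canonical form, so e^{tM} = P · e^{tJ} · P⁻¹, and e^{tJ} can be computed block-by-block.

M has Jordan form
J =
  [6, 1, 0]
  [0, 6, 1]
  [0, 0, 6]
(up to reordering of blocks).

Per-block formulas:
  For a 3×3 Jordan block J_3(6): exp(t · J_3(6)) = e^(6t)·(I + t·N + (t^2/2)·N^2), where N is the 3×3 nilpotent shift.

After assembling e^{tJ} and conjugating by P, we get:

e^{tM} =
  [3*t^2*exp(6*t)/2 + 8*t*exp(6*t) + exp(6*t), -3*t^2*exp(6*t)/2 + 7*t*exp(6*t), -3*t^2*exp(6*t)/2 - 2*t*exp(6*t)]
  [-t^2*exp(6*t) - 5*t*exp(6*t), t^2*exp(6*t) - 5*t*exp(6*t) + exp(6*t), t^2*exp(6*t) + t*exp(6*t)]
  [5*t^2*exp(6*t)/2 + 13*t*exp(6*t), -5*t^2*exp(6*t)/2 + 12*t*exp(6*t), -5*t^2*exp(6*t)/2 - 3*t*exp(6*t) + exp(6*t)]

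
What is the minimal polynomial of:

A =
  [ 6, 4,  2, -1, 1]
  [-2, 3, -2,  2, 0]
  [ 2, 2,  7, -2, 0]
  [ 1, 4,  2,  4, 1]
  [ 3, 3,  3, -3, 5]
x^3 - 15*x^2 + 75*x - 125

The characteristic polynomial is χ_A(x) = (x - 5)^5, so the eigenvalues are known. The minimal polynomial is
  m_A(x) = Π_λ (x − λ)^{k_λ}
where k_λ is the size of the *largest* Jordan block for λ (equivalently, the smallest k with (A − λI)^k v = 0 for every generalised eigenvector v of λ).

  λ = 5: largest Jordan block has size 3, contributing (x − 5)^3

So m_A(x) = (x - 5)^3 = x^3 - 15*x^2 + 75*x - 125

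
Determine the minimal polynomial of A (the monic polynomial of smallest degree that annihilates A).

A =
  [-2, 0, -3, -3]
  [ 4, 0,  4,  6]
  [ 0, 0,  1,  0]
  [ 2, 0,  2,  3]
x^2 - x

The characteristic polynomial is χ_A(x) = x^2*(x - 1)^2, so the eigenvalues are known. The minimal polynomial is
  m_A(x) = Π_λ (x − λ)^{k_λ}
where k_λ is the size of the *largest* Jordan block for λ (equivalently, the smallest k with (A − λI)^k v = 0 for every generalised eigenvector v of λ).

  λ = 0: largest Jordan block has size 1, contributing (x − 0)
  λ = 1: largest Jordan block has size 1, contributing (x − 1)

So m_A(x) = x*(x - 1) = x^2 - x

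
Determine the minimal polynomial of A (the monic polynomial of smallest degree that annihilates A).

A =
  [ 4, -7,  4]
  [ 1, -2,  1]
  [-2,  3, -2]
x^3

The characteristic polynomial is χ_A(x) = x^3, so the eigenvalues are known. The minimal polynomial is
  m_A(x) = Π_λ (x − λ)^{k_λ}
where k_λ is the size of the *largest* Jordan block for λ (equivalently, the smallest k with (A − λI)^k v = 0 for every generalised eigenvector v of λ).

  λ = 0: largest Jordan block has size 3, contributing (x − 0)^3

So m_A(x) = x^3 = x^3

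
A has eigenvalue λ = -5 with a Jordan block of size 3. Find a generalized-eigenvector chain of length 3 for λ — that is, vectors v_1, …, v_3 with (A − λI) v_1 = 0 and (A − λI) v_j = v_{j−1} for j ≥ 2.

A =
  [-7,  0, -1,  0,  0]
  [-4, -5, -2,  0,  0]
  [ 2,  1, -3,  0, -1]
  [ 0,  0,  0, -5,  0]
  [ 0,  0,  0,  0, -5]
A Jordan chain for λ = -5 of length 3:
v_1 = (2, 4, -4, 0, 0)ᵀ
v_2 = (-2, -4, 2, 0, 0)ᵀ
v_3 = (1, 0, 0, 0, 0)ᵀ

Let N = A − (-5)·I. We want v_3 with N^3 v_3 = 0 but N^2 v_3 ≠ 0; then v_{j-1} := N · v_j for j = 3, …, 2.

Pick v_3 = (1, 0, 0, 0, 0)ᵀ.
Then v_2 = N · v_3 = (-2, -4, 2, 0, 0)ᵀ.
Then v_1 = N · v_2 = (2, 4, -4, 0, 0)ᵀ.

Sanity check: (A − (-5)·I) v_1 = (0, 0, 0, 0, 0)ᵀ = 0. ✓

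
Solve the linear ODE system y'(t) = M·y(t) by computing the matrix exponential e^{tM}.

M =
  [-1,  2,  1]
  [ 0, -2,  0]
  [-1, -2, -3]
e^{tM} =
  [t*exp(-2*t) + exp(-2*t), 2*t*exp(-2*t), t*exp(-2*t)]
  [0, exp(-2*t), 0]
  [-t*exp(-2*t), -2*t*exp(-2*t), -t*exp(-2*t) + exp(-2*t)]

Strategy: write M = P · J · P⁻¹ where J is a Jordan canonical form, so e^{tM} = P · e^{tJ} · P⁻¹, and e^{tJ} can be computed block-by-block.

M has Jordan form
J =
  [-2,  1,  0]
  [ 0, -2,  0]
  [ 0,  0, -2]
(up to reordering of blocks).

Per-block formulas:
  For a 2×2 Jordan block J_2(-2): exp(t · J_2(-2)) = e^(-2t)·(I + t·N), where N is the 2×2 nilpotent shift.
  For a 1×1 block at λ = -2: exp(t · [-2]) = [e^(-2t)].

After assembling e^{tJ} and conjugating by P, we get:

e^{tM} =
  [t*exp(-2*t) + exp(-2*t), 2*t*exp(-2*t), t*exp(-2*t)]
  [0, exp(-2*t), 0]
  [-t*exp(-2*t), -2*t*exp(-2*t), -t*exp(-2*t) + exp(-2*t)]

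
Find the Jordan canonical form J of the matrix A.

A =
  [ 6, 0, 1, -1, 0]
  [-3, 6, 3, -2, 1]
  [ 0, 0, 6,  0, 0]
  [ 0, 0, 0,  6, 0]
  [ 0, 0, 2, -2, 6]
J_3(6) ⊕ J_1(6) ⊕ J_1(6)

The characteristic polynomial is
  det(x·I − A) = x^5 - 30*x^4 + 360*x^3 - 2160*x^2 + 6480*x - 7776 = (x - 6)^5

Eigenvalues and multiplicities (the geometric multiplicity of λ is n − rank(A − λI), which equals the number of Jordan blocks for λ):
  λ = 6: algebraic multiplicity = 5, geometric multiplicity = 3

Determining the block sizes for each eigenvalue:
  λ = 6: with am = 5 and gm = 3, the partition is not yet determined (e.g. several partitions of 5 into 3 parts exist). Let N = A − (6)·I. Computing rank(N^1) = 2, rank(N^2) = 1, rank(N^3) = 0; the number of blocks of size ≥ j is rank(N^{j−1}) − rank(N^j), giving [3, 1, 1]. So we have 1 block(s) of size 3, 2 block(s) of size 1 → block sizes [3, 1, 1]

Assembling the blocks gives a Jordan form
J =
  [6, 1, 0, 0, 0]
  [0, 6, 1, 0, 0]
  [0, 0, 6, 0, 0]
  [0, 0, 0, 6, 0]
  [0, 0, 0, 0, 6]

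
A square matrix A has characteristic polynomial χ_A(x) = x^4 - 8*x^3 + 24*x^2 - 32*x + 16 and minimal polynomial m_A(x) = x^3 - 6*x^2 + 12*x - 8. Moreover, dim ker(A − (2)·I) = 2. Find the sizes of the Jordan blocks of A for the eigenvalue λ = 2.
Block sizes for λ = 2: [3, 1]

Step 1 — from the characteristic polynomial, algebraic multiplicity of λ = 2 is 4. From dim ker(A − (2)·I) = 2, there are exactly 2 Jordan blocks for λ = 2.
Step 2 — from the minimal polynomial, the factor (x − 2)^3 tells us the largest block for λ = 2 has size 3.
Step 3 — with total size 4, 2 blocks, and largest block 3, the block sizes (in nonincreasing order) are [3, 1].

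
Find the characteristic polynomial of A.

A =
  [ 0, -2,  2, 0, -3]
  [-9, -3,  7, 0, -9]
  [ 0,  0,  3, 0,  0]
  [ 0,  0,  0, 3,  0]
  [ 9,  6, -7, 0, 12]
x^5 - 15*x^4 + 90*x^3 - 270*x^2 + 405*x - 243

Expanding det(x·I − A) (e.g. by cofactor expansion or by noting that A is similar to its Jordan form J, which has the same characteristic polynomial as A) gives
  χ_A(x) = x^5 - 15*x^4 + 90*x^3 - 270*x^2 + 405*x - 243
which factors as (x - 3)^5. The eigenvalues (with algebraic multiplicities) are λ = 3 with multiplicity 5.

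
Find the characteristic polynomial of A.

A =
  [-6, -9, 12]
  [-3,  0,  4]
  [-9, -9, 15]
x^3 - 9*x^2 + 27*x - 27

Expanding det(x·I − A) (e.g. by cofactor expansion or by noting that A is similar to its Jordan form J, which has the same characteristic polynomial as A) gives
  χ_A(x) = x^3 - 9*x^2 + 27*x - 27
which factors as (x - 3)^3. The eigenvalues (with algebraic multiplicities) are λ = 3 with multiplicity 3.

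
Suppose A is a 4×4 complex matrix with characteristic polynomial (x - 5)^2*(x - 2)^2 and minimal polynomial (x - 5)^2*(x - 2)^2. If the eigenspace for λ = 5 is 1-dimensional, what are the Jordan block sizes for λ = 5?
Block sizes for λ = 5: [2]

Step 1 — from the characteristic polynomial, algebraic multiplicity of λ = 5 is 2. From dim ker(A − (5)·I) = 1, there are exactly 1 Jordan blocks for λ = 5.
Step 2 — from the minimal polynomial, the factor (x − 5)^2 tells us the largest block for λ = 5 has size 2.
Step 3 — with total size 2, 1 blocks, and largest block 2, the block sizes (in nonincreasing order) are [2].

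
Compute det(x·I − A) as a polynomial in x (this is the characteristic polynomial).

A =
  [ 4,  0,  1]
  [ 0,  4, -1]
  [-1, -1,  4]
x^3 - 12*x^2 + 48*x - 64

Expanding det(x·I − A) (e.g. by cofactor expansion or by noting that A is similar to its Jordan form J, which has the same characteristic polynomial as A) gives
  χ_A(x) = x^3 - 12*x^2 + 48*x - 64
which factors as (x - 4)^3. The eigenvalues (with algebraic multiplicities) are λ = 4 with multiplicity 3.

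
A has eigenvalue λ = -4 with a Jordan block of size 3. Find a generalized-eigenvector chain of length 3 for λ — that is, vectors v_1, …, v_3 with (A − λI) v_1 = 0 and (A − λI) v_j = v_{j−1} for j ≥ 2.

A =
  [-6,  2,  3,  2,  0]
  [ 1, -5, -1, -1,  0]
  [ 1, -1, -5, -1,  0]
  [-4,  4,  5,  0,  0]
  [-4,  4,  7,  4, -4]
A Jordan chain for λ = -4 of length 3:
v_1 = (1, 0, 0, 1, 3)ᵀ
v_2 = (-2, 1, 1, -4, -4)ᵀ
v_3 = (1, 0, 0, 0, 0)ᵀ

Let N = A − (-4)·I. We want v_3 with N^3 v_3 = 0 but N^2 v_3 ≠ 0; then v_{j-1} := N · v_j for j = 3, …, 2.

Pick v_3 = (1, 0, 0, 0, 0)ᵀ.
Then v_2 = N · v_3 = (-2, 1, 1, -4, -4)ᵀ.
Then v_1 = N · v_2 = (1, 0, 0, 1, 3)ᵀ.

Sanity check: (A − (-4)·I) v_1 = (0, 0, 0, 0, 0)ᵀ = 0. ✓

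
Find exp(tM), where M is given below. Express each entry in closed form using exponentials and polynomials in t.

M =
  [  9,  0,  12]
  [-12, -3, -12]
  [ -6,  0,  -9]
e^{tM} =
  [2*exp(3*t) - exp(-3*t), 0, 2*exp(3*t) - 2*exp(-3*t)]
  [-2*exp(3*t) + 2*exp(-3*t), exp(-3*t), -2*exp(3*t) + 2*exp(-3*t)]
  [-exp(3*t) + exp(-3*t), 0, -exp(3*t) + 2*exp(-3*t)]

Strategy: write M = P · J · P⁻¹ where J is a Jordan canonical form, so e^{tM} = P · e^{tJ} · P⁻¹, and e^{tJ} can be computed block-by-block.

M has Jordan form
J =
  [-3,  0, 0]
  [ 0, -3, 0]
  [ 0,  0, 3]
(up to reordering of blocks).

Per-block formulas:
  For a 1×1 block at λ = 3: exp(t · [3]) = [e^(3t)].
  For a 1×1 block at λ = -3: exp(t · [-3]) = [e^(-3t)].

After assembling e^{tJ} and conjugating by P, we get:

e^{tM} =
  [2*exp(3*t) - exp(-3*t), 0, 2*exp(3*t) - 2*exp(-3*t)]
  [-2*exp(3*t) + 2*exp(-3*t), exp(-3*t), -2*exp(3*t) + 2*exp(-3*t)]
  [-exp(3*t) + exp(-3*t), 0, -exp(3*t) + 2*exp(-3*t)]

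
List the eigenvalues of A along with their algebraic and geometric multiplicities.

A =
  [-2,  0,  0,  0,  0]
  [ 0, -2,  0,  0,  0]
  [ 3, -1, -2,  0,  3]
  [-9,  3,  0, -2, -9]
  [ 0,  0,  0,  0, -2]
λ = -2: alg = 5, geom = 4

Step 1 — factor the characteristic polynomial to read off the algebraic multiplicities:
  χ_A(x) = (x + 2)^5

Step 2 — compute geometric multiplicities via the rank-nullity identity g(λ) = n − rank(A − λI):
  rank(A − (-2)·I) = 1, so dim ker(A − (-2)·I) = n − 1 = 4

Summary:
  λ = -2: algebraic multiplicity = 5, geometric multiplicity = 4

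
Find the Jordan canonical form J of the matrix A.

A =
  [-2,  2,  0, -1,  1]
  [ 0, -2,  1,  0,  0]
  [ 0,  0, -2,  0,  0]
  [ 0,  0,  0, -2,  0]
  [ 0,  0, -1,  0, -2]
J_3(-2) ⊕ J_1(-2) ⊕ J_1(-2)

The characteristic polynomial is
  det(x·I − A) = x^5 + 10*x^4 + 40*x^3 + 80*x^2 + 80*x + 32 = (x + 2)^5

Eigenvalues and multiplicities (the geometric multiplicity of λ is n − rank(A − λI), which equals the number of Jordan blocks for λ):
  λ = -2: algebraic multiplicity = 5, geometric multiplicity = 3

Determining the block sizes for each eigenvalue:
  λ = -2: with am = 5 and gm = 3, the partition is not yet determined (e.g. several partitions of 5 into 3 parts exist). Let N = A − (-2)·I. Computing rank(N^1) = 2, rank(N^2) = 1, rank(N^3) = 0; the number of blocks of size ≥ j is rank(N^{j−1}) − rank(N^j), giving [3, 1, 1]. So we have 1 block(s) of size 3, 2 block(s) of size 1 → block sizes [3, 1, 1]

Assembling the blocks gives a Jordan form
J =
  [-2,  1,  0,  0,  0]
  [ 0, -2,  1,  0,  0]
  [ 0,  0, -2,  0,  0]
  [ 0,  0,  0, -2,  0]
  [ 0,  0,  0,  0, -2]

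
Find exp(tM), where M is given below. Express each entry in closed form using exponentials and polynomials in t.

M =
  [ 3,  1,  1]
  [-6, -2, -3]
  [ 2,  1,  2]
e^{tM} =
  [2*t*exp(t) + exp(t), t*exp(t), t*exp(t)]
  [-6*t*exp(t), -3*t*exp(t) + exp(t), -3*t*exp(t)]
  [2*t*exp(t), t*exp(t), t*exp(t) + exp(t)]

Strategy: write M = P · J · P⁻¹ where J is a Jordan canonical form, so e^{tM} = P · e^{tJ} · P⁻¹, and e^{tJ} can be computed block-by-block.

M has Jordan form
J =
  [1, 1, 0]
  [0, 1, 0]
  [0, 0, 1]
(up to reordering of blocks).

Per-block formulas:
  For a 2×2 Jordan block J_2(1): exp(t · J_2(1)) = e^(1t)·(I + t·N), where N is the 2×2 nilpotent shift.
  For a 1×1 block at λ = 1: exp(t · [1]) = [e^(1t)].

After assembling e^{tJ} and conjugating by P, we get:

e^{tM} =
  [2*t*exp(t) + exp(t), t*exp(t), t*exp(t)]
  [-6*t*exp(t), -3*t*exp(t) + exp(t), -3*t*exp(t)]
  [2*t*exp(t), t*exp(t), t*exp(t) + exp(t)]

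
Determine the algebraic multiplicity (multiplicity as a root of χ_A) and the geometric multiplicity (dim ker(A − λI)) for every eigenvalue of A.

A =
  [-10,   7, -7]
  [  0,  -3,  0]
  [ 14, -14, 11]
λ = -3: alg = 2, geom = 2; λ = 4: alg = 1, geom = 1

Step 1 — factor the characteristic polynomial to read off the algebraic multiplicities:
  χ_A(x) = (x - 4)*(x + 3)^2

Step 2 — compute geometric multiplicities via the rank-nullity identity g(λ) = n − rank(A − λI):
  rank(A − (-3)·I) = 1, so dim ker(A − (-3)·I) = n − 1 = 2
  rank(A − (4)·I) = 2, so dim ker(A − (4)·I) = n − 2 = 1

Summary:
  λ = -3: algebraic multiplicity = 2, geometric multiplicity = 2
  λ = 4: algebraic multiplicity = 1, geometric multiplicity = 1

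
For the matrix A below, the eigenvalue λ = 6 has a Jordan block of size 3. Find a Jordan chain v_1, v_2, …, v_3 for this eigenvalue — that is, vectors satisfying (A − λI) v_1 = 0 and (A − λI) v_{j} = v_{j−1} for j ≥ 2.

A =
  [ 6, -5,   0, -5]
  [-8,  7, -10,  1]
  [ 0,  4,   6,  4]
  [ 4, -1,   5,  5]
A Jordan chain for λ = 6 of length 3:
v_1 = (20, -4, -16, 4)ᵀ
v_2 = (0, -8, 0, 4)ᵀ
v_3 = (1, 0, 0, 0)ᵀ

Let N = A − (6)·I. We want v_3 with N^3 v_3 = 0 but N^2 v_3 ≠ 0; then v_{j-1} := N · v_j for j = 3, …, 2.

Pick v_3 = (1, 0, 0, 0)ᵀ.
Then v_2 = N · v_3 = (0, -8, 0, 4)ᵀ.
Then v_1 = N · v_2 = (20, -4, -16, 4)ᵀ.

Sanity check: (A − (6)·I) v_1 = (0, 0, 0, 0)ᵀ = 0. ✓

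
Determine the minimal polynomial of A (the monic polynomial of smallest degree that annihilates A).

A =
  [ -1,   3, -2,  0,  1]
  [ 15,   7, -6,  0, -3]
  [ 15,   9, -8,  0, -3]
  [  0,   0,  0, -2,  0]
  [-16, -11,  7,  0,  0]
x^4 + 2*x^3 - 12*x^2 - 40*x - 32

The characteristic polynomial is χ_A(x) = (x - 4)*(x + 2)^4, so the eigenvalues are known. The minimal polynomial is
  m_A(x) = Π_λ (x − λ)^{k_λ}
where k_λ is the size of the *largest* Jordan block for λ (equivalently, the smallest k with (A − λI)^k v = 0 for every generalised eigenvector v of λ).

  λ = -2: largest Jordan block has size 3, contributing (x + 2)^3
  λ = 4: largest Jordan block has size 1, contributing (x − 4)

So m_A(x) = (x - 4)*(x + 2)^3 = x^4 + 2*x^3 - 12*x^2 - 40*x - 32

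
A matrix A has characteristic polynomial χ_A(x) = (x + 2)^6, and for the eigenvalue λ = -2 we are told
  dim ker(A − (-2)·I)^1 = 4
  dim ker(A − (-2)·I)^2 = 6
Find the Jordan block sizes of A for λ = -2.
Block sizes for λ = -2: [2, 2, 1, 1]

From the dimensions of kernels of powers, the number of Jordan blocks of size at least j is d_j − d_{j−1} where d_j = dim ker(N^j) (with d_0 = 0). Computing the differences gives [4, 2].
The number of blocks of size exactly k is (#blocks of size ≥ k) − (#blocks of size ≥ k + 1), so the partition is: 2 block(s) of size 1, 2 block(s) of size 2.
In nonincreasing order the block sizes are [2, 2, 1, 1].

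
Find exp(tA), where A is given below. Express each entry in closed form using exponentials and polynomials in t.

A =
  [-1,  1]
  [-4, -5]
e^{tA} =
  [2*t*exp(-3*t) + exp(-3*t), t*exp(-3*t)]
  [-4*t*exp(-3*t), -2*t*exp(-3*t) + exp(-3*t)]

Strategy: write A = P · J · P⁻¹ where J is a Jordan canonical form, so e^{tA} = P · e^{tJ} · P⁻¹, and e^{tJ} can be computed block-by-block.

A has Jordan form
J =
  [-3,  1]
  [ 0, -3]
(up to reordering of blocks).

Per-block formulas:
  For a 2×2 Jordan block J_2(-3): exp(t · J_2(-3)) = e^(-3t)·(I + t·N), where N is the 2×2 nilpotent shift.

After assembling e^{tJ} and conjugating by P, we get:

e^{tA} =
  [2*t*exp(-3*t) + exp(-3*t), t*exp(-3*t)]
  [-4*t*exp(-3*t), -2*t*exp(-3*t) + exp(-3*t)]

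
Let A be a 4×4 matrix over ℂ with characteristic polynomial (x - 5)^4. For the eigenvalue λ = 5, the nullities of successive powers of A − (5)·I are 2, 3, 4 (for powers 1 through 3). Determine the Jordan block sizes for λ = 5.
Block sizes for λ = 5: [3, 1]

From the dimensions of kernels of powers, the number of Jordan blocks of size at least j is d_j − d_{j−1} where d_j = dim ker(N^j) (with d_0 = 0). Computing the differences gives [2, 1, 1].
The number of blocks of size exactly k is (#blocks of size ≥ k) − (#blocks of size ≥ k + 1), so the partition is: 1 block(s) of size 1, 1 block(s) of size 3.
In nonincreasing order the block sizes are [3, 1].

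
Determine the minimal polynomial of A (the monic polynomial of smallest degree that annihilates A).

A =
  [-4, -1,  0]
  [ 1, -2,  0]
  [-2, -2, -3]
x^2 + 6*x + 9

The characteristic polynomial is χ_A(x) = (x + 3)^3, so the eigenvalues are known. The minimal polynomial is
  m_A(x) = Π_λ (x − λ)^{k_λ}
where k_λ is the size of the *largest* Jordan block for λ (equivalently, the smallest k with (A − λI)^k v = 0 for every generalised eigenvector v of λ).

  λ = -3: largest Jordan block has size 2, contributing (x + 3)^2

So m_A(x) = (x + 3)^2 = x^2 + 6*x + 9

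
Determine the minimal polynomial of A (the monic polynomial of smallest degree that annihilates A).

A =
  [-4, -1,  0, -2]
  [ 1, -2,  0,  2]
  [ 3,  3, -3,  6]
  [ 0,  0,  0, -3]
x^2 + 6*x + 9

The characteristic polynomial is χ_A(x) = (x + 3)^4, so the eigenvalues are known. The minimal polynomial is
  m_A(x) = Π_λ (x − λ)^{k_λ}
where k_λ is the size of the *largest* Jordan block for λ (equivalently, the smallest k with (A − λI)^k v = 0 for every generalised eigenvector v of λ).

  λ = -3: largest Jordan block has size 2, contributing (x + 3)^2

So m_A(x) = (x + 3)^2 = x^2 + 6*x + 9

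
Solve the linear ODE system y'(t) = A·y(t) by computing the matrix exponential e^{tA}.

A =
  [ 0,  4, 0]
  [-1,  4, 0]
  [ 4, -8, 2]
e^{tA} =
  [-2*t*exp(2*t) + exp(2*t), 4*t*exp(2*t), 0]
  [-t*exp(2*t), 2*t*exp(2*t) + exp(2*t), 0]
  [4*t*exp(2*t), -8*t*exp(2*t), exp(2*t)]

Strategy: write A = P · J · P⁻¹ where J is a Jordan canonical form, so e^{tA} = P · e^{tJ} · P⁻¹, and e^{tJ} can be computed block-by-block.

A has Jordan form
J =
  [2, 1, 0]
  [0, 2, 0]
  [0, 0, 2]
(up to reordering of blocks).

Per-block formulas:
  For a 1×1 block at λ = 2: exp(t · [2]) = [e^(2t)].
  For a 2×2 Jordan block J_2(2): exp(t · J_2(2)) = e^(2t)·(I + t·N), where N is the 2×2 nilpotent shift.

After assembling e^{tJ} and conjugating by P, we get:

e^{tA} =
  [-2*t*exp(2*t) + exp(2*t), 4*t*exp(2*t), 0]
  [-t*exp(2*t), 2*t*exp(2*t) + exp(2*t), 0]
  [4*t*exp(2*t), -8*t*exp(2*t), exp(2*t)]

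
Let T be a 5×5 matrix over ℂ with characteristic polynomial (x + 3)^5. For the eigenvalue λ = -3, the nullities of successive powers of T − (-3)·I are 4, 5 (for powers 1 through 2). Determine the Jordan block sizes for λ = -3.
Block sizes for λ = -3: [2, 1, 1, 1]

From the dimensions of kernels of powers, the number of Jordan blocks of size at least j is d_j − d_{j−1} where d_j = dim ker(N^j) (with d_0 = 0). Computing the differences gives [4, 1].
The number of blocks of size exactly k is (#blocks of size ≥ k) − (#blocks of size ≥ k + 1), so the partition is: 3 block(s) of size 1, 1 block(s) of size 2.
In nonincreasing order the block sizes are [2, 1, 1, 1].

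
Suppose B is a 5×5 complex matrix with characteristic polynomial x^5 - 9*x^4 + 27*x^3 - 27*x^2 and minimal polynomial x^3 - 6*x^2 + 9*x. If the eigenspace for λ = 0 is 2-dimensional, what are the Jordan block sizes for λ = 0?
Block sizes for λ = 0: [1, 1]

Step 1 — from the characteristic polynomial, algebraic multiplicity of λ = 0 is 2. From dim ker(B − (0)·I) = 2, there are exactly 2 Jordan blocks for λ = 0.
Step 2 — from the minimal polynomial, the factor (x − 0) tells us the largest block for λ = 0 has size 1.
Step 3 — with total size 2, 2 blocks, and largest block 1, the block sizes (in nonincreasing order) are [1, 1].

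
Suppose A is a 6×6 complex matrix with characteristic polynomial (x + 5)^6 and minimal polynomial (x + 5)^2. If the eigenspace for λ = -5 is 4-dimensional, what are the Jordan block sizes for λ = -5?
Block sizes for λ = -5: [2, 2, 1, 1]

Step 1 — from the characteristic polynomial, algebraic multiplicity of λ = -5 is 6. From dim ker(A − (-5)·I) = 4, there are exactly 4 Jordan blocks for λ = -5.
Step 2 — from the minimal polynomial, the factor (x + 5)^2 tells us the largest block for λ = -5 has size 2.
Step 3 — with total size 6, 4 blocks, and largest block 2, the block sizes (in nonincreasing order) are [2, 2, 1, 1].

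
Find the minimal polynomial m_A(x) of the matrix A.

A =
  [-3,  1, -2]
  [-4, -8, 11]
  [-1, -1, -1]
x^3 + 12*x^2 + 48*x + 64

The characteristic polynomial is χ_A(x) = (x + 4)^3, so the eigenvalues are known. The minimal polynomial is
  m_A(x) = Π_λ (x − λ)^{k_λ}
where k_λ is the size of the *largest* Jordan block for λ (equivalently, the smallest k with (A − λI)^k v = 0 for every generalised eigenvector v of λ).

  λ = -4: largest Jordan block has size 3, contributing (x + 4)^3

So m_A(x) = (x + 4)^3 = x^3 + 12*x^2 + 48*x + 64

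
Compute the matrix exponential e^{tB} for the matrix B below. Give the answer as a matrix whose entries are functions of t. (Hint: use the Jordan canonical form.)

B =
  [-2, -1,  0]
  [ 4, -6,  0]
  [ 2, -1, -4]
e^{tB} =
  [2*t*exp(-4*t) + exp(-4*t), -t*exp(-4*t), 0]
  [4*t*exp(-4*t), -2*t*exp(-4*t) + exp(-4*t), 0]
  [2*t*exp(-4*t), -t*exp(-4*t), exp(-4*t)]

Strategy: write B = P · J · P⁻¹ where J is a Jordan canonical form, so e^{tB} = P · e^{tJ} · P⁻¹, and e^{tJ} can be computed block-by-block.

B has Jordan form
J =
  [-4,  1,  0]
  [ 0, -4,  0]
  [ 0,  0, -4]
(up to reordering of blocks).

Per-block formulas:
  For a 1×1 block at λ = -4: exp(t · [-4]) = [e^(-4t)].
  For a 2×2 Jordan block J_2(-4): exp(t · J_2(-4)) = e^(-4t)·(I + t·N), where N is the 2×2 nilpotent shift.

After assembling e^{tJ} and conjugating by P, we get:

e^{tB} =
  [2*t*exp(-4*t) + exp(-4*t), -t*exp(-4*t), 0]
  [4*t*exp(-4*t), -2*t*exp(-4*t) + exp(-4*t), 0]
  [2*t*exp(-4*t), -t*exp(-4*t), exp(-4*t)]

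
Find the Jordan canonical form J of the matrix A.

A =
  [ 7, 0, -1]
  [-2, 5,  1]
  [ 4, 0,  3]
J_2(5) ⊕ J_1(5)

The characteristic polynomial is
  det(x·I − A) = x^3 - 15*x^2 + 75*x - 125 = (x - 5)^3

Eigenvalues and multiplicities (the geometric multiplicity of λ is n − rank(A − λI), which equals the number of Jordan blocks for λ):
  λ = 5: algebraic multiplicity = 3, geometric multiplicity = 2

Determining the block sizes for each eigenvalue:
  λ = 5: 2 blocks summing to 3 forces exactly one block of size 2 and the rest size 1 → block sizes [2, 1]

Assembling the blocks gives a Jordan form
J =
  [5, 1, 0]
  [0, 5, 0]
  [0, 0, 5]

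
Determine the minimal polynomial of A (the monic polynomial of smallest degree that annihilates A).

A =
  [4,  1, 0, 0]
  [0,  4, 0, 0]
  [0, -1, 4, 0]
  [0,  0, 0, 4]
x^2 - 8*x + 16

The characteristic polynomial is χ_A(x) = (x - 4)^4, so the eigenvalues are known. The minimal polynomial is
  m_A(x) = Π_λ (x − λ)^{k_λ}
where k_λ is the size of the *largest* Jordan block for λ (equivalently, the smallest k with (A − λI)^k v = 0 for every generalised eigenvector v of λ).

  λ = 4: largest Jordan block has size 2, contributing (x − 4)^2

So m_A(x) = (x - 4)^2 = x^2 - 8*x + 16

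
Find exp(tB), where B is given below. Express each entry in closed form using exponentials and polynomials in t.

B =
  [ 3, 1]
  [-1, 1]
e^{tB} =
  [t*exp(2*t) + exp(2*t), t*exp(2*t)]
  [-t*exp(2*t), -t*exp(2*t) + exp(2*t)]

Strategy: write B = P · J · P⁻¹ where J is a Jordan canonical form, so e^{tB} = P · e^{tJ} · P⁻¹, and e^{tJ} can be computed block-by-block.

B has Jordan form
J =
  [2, 1]
  [0, 2]
(up to reordering of blocks).

Per-block formulas:
  For a 2×2 Jordan block J_2(2): exp(t · J_2(2)) = e^(2t)·(I + t·N), where N is the 2×2 nilpotent shift.

After assembling e^{tJ} and conjugating by P, we get:

e^{tB} =
  [t*exp(2*t) + exp(2*t), t*exp(2*t)]
  [-t*exp(2*t), -t*exp(2*t) + exp(2*t)]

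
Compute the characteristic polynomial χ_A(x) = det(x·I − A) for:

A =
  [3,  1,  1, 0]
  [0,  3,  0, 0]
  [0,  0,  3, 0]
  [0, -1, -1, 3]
x^4 - 12*x^3 + 54*x^2 - 108*x + 81

Expanding det(x·I − A) (e.g. by cofactor expansion or by noting that A is similar to its Jordan form J, which has the same characteristic polynomial as A) gives
  χ_A(x) = x^4 - 12*x^3 + 54*x^2 - 108*x + 81
which factors as (x - 3)^4. The eigenvalues (with algebraic multiplicities) are λ = 3 with multiplicity 4.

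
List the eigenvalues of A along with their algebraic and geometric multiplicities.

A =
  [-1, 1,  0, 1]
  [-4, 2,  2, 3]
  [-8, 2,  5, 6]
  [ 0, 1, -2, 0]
λ = 1: alg = 3, geom = 2; λ = 3: alg = 1, geom = 1

Step 1 — factor the characteristic polynomial to read off the algebraic multiplicities:
  χ_A(x) = (x - 3)*(x - 1)^3

Step 2 — compute geometric multiplicities via the rank-nullity identity g(λ) = n − rank(A − λI):
  rank(A − (1)·I) = 2, so dim ker(A − (1)·I) = n − 2 = 2
  rank(A − (3)·I) = 3, so dim ker(A − (3)·I) = n − 3 = 1

Summary:
  λ = 1: algebraic multiplicity = 3, geometric multiplicity = 2
  λ = 3: algebraic multiplicity = 1, geometric multiplicity = 1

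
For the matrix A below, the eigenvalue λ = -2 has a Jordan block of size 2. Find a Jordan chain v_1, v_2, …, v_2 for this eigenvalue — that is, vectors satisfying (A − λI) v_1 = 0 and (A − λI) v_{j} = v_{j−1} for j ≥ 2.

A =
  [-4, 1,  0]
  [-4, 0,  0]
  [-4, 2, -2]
A Jordan chain for λ = -2 of length 2:
v_1 = (-2, -4, -4)ᵀ
v_2 = (1, 0, 0)ᵀ

Let N = A − (-2)·I. We want v_2 with N^2 v_2 = 0 but N^1 v_2 ≠ 0; then v_{j-1} := N · v_j for j = 2, …, 2.

Pick v_2 = (1, 0, 0)ᵀ.
Then v_1 = N · v_2 = (-2, -4, -4)ᵀ.

Sanity check: (A − (-2)·I) v_1 = (0, 0, 0)ᵀ = 0. ✓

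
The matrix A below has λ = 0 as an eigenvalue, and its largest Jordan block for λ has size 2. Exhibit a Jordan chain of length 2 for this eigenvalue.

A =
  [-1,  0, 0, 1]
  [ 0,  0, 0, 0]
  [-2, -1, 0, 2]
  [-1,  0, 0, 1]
A Jordan chain for λ = 0 of length 2:
v_1 = (-1, 0, -2, -1)ᵀ
v_2 = (1, 0, 0, 0)ᵀ

Let N = A − (0)·I. We want v_2 with N^2 v_2 = 0 but N^1 v_2 ≠ 0; then v_{j-1} := N · v_j for j = 2, …, 2.

Pick v_2 = (1, 0, 0, 0)ᵀ.
Then v_1 = N · v_2 = (-1, 0, -2, -1)ᵀ.

Sanity check: (A − (0)·I) v_1 = (0, 0, 0, 0)ᵀ = 0. ✓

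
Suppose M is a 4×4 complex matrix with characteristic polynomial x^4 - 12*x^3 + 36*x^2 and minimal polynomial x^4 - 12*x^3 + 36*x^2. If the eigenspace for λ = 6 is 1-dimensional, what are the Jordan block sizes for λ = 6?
Block sizes for λ = 6: [2]

Step 1 — from the characteristic polynomial, algebraic multiplicity of λ = 6 is 2. From dim ker(M − (6)·I) = 1, there are exactly 1 Jordan blocks for λ = 6.
Step 2 — from the minimal polynomial, the factor (x − 6)^2 tells us the largest block for λ = 6 has size 2.
Step 3 — with total size 2, 1 blocks, and largest block 2, the block sizes (in nonincreasing order) are [2].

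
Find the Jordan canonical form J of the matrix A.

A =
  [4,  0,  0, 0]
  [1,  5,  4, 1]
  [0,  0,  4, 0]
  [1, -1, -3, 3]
J_3(4) ⊕ J_1(4)

The characteristic polynomial is
  det(x·I − A) = x^4 - 16*x^3 + 96*x^2 - 256*x + 256 = (x - 4)^4

Eigenvalues and multiplicities (the geometric multiplicity of λ is n − rank(A − λI), which equals the number of Jordan blocks for λ):
  λ = 4: algebraic multiplicity = 4, geometric multiplicity = 2

Determining the block sizes for each eigenvalue:
  λ = 4: with am = 4 and gm = 2, the partition is not yet determined (e.g. several partitions of 4 into 2 parts exist). Let N = A − (4)·I. Computing rank(N^1) = 2, rank(N^2) = 1, rank(N^3) = 0; the number of blocks of size ≥ j is rank(N^{j−1}) − rank(N^j), giving [2, 1, 1]. So we have 1 block(s) of size 3, 1 block(s) of size 1 → block sizes [3, 1]

Assembling the blocks gives a Jordan form
J =
  [4, 1, 0, 0]
  [0, 4, 1, 0]
  [0, 0, 4, 0]
  [0, 0, 0, 4]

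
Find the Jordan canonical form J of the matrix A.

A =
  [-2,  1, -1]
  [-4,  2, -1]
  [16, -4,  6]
J_3(2)

The characteristic polynomial is
  det(x·I − A) = x^3 - 6*x^2 + 12*x - 8 = (x - 2)^3

Eigenvalues and multiplicities (the geometric multiplicity of λ is n − rank(A − λI), which equals the number of Jordan blocks for λ):
  λ = 2: algebraic multiplicity = 3, geometric multiplicity = 1

Determining the block sizes for each eigenvalue:
  λ = 2: one block (gm = 1), so the single block has size am = 3 → block sizes [3]

Assembling the blocks gives a Jordan form
J =
  [2, 1, 0]
  [0, 2, 1]
  [0, 0, 2]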